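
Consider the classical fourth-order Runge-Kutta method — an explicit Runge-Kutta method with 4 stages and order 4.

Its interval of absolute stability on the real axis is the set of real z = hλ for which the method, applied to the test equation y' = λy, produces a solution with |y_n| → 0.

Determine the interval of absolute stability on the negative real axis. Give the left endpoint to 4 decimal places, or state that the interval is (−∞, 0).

(-2.7853, 0).

On y'=λy, z=hλ:
  order 4, 4-stage ⇒ R(z)=1+z+z^2/2+z^3/6+z^4/24
  (e.g. R(-0.36)=0.69772, |R|=0.69772)

Find x<0 with |R(x)|<1.
x=-0.36: |R|=0.6977
|R(-2.39)|=0.5502 |R(-0.78)|=0.4605 |R(-0.59)|=0.5549
Bisect:
  x_lo=-3.4820 |R|=2.6689  x_hi=-0.3962 |R|=0.6730
  mid=-1.93907 |R|=0.31484 →hi
  mid=-2.71052 |R|=0.89299 →hi
  mid=-3.09624 |R|=1.57936 →lo
  mid=-2.90338 |R|=1.19313 →lo
  mid=-2.80695 |R|=1.03314 →lo
  mid=-2.75873 |R|=0.96069 →hi
  mid=-2.78284 |R|=0.99631 →hi
  mid=-2.79489 |R|=1.01457 →lo
  ...
  [-2.78548,-2.78529] ⇒ x*=-2.7853
Stable set (-2.7853, 0).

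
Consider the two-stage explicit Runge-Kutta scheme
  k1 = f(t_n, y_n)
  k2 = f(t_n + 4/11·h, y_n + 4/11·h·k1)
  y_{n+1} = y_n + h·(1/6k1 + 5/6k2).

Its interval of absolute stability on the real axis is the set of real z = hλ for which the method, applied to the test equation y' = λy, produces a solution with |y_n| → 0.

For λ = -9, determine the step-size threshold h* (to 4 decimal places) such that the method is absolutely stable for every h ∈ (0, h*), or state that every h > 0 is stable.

Set f=λy, z=hλ:
  k1=λy_n ⇒ h·k1=z·y_n;  k2=λ(1+4/11z)y_n ⇒ h·k2=z(1+4/11z)y_n
  y_{n+1}/y_n = 1 + 1/6z + 5/6z(1+4/11z) = 1 + z + 10/33z²
  so R(z) = 1 + z + 10/33z².

Solve |R(x)|<1 on ℝ⁻.
x=-1.77: |R|=0.1794
R=1: x+10/33x²=0 ⇒ x=−33/10=-3.3000; min R=1−1/(4·10/33)=0.1750>−1
Confirm numerically:
  x=-3.082: |R|=0.79640 <1
  x=-3.052: |R|=0.77064 <1
  x=-2.279: |R|=0.29489 <1
  x=-1.658: |R|=0.17502 <1
  x=-3.876: |R|=1.67654 >1
  x=-3.351: |R|=1.05179 >1
So |R|<1 on (-3.3000, 0).

(-3.3000,0); λ=-9 ⇒ h* = (33/10)/9 = 0.3667.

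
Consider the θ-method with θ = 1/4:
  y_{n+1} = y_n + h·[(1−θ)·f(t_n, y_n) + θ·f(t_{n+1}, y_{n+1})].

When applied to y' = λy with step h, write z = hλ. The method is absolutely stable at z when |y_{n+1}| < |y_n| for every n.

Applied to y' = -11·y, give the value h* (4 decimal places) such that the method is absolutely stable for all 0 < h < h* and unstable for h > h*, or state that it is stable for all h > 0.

(-4.0000,0); λ=-11 ⇒ h* = (4)/11 = 0.3636.

Test eqn y'=λy, z=hλ:
  y_{n+1} = y_n + z·[3/4·y_n + 1/4·y_{n+1}] ⇒ (1 − 1/4z)y_{n+1} = (1 + 3/4z)y_n
  Hence R(z) = (1 + 3/4z)/(1 − 1/4z).

Boundary: |R(x)|=1, x<0.
x=-1.66: |R|=0.1731
R=−1: 1+3/4x = −1+1/4x ⇒ -1/2x=2 ⇒ x=2/(-1/2)=-4.0000
Confirm numerically:
  x=-3.754: |R|=0.93655 <1
  x=-2.071: |R|=0.36452 <1
  x=-1.977: |R|=0.32307 <1
  x=-4.281: |R|=1.06787 >1
  x=-4.134: |R|=1.03295 >1
  x=-4.092: |R|=1.02274 >1
Interval (-4.0000, 0).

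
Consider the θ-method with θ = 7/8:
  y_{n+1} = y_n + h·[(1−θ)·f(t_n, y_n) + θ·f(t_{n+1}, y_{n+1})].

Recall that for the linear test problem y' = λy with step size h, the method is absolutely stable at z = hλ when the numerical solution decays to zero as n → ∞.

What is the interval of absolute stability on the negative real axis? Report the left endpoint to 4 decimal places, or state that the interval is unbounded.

With y'=λy (z=hλ):
  y_{n+1} = y_n + z·[1/8·y_n + 7/8·y_{n+1}] ⇒ (1 − 7/8z)y_{n+1} = (1 + 1/8z)y_n
  ⇒ R(z) = (1 + 1/8z)/(1 − 7/8z).

Boundary: |R(x)|=1, x<0.
x=-1.79: |R|=0.3025
x=-2: |R|=0.2727
x=-10: |R|=0.0256
x=-100: |R|=0.1299
θ=7/8≥1/2 ⇒ |1+1/8x|<|1−7/8x| ∀x<0 ⇒ unbounded interval.

(−∞, 0) — no finite endpoint.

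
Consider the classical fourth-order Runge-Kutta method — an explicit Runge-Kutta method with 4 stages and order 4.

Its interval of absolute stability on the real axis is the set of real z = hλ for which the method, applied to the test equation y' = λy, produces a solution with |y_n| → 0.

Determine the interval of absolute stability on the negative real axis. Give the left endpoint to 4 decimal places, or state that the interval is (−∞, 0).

On y'=λy, z=hλ:
  order 4, 4-stage ⇒ R(z)=1+z+z^2/2+z^3/6+z^4/24
  (e.g. R(-1.01)=0.37169, |R|=0.37169)

Find x<0 with |R(x)|<1.
x=-1.01: |R|=0.3717
|R(-2.06)|=0.3552 |R(-1.9)|=0.3048 |R(-1.7)|=0.2742
Bisect:
  x_lo=-3.2091 |R|=1.8511  x_hi=-0.3039 |R|=0.7379
  mid=-1.75652 |R|=0.27956 →hi
  mid=-2.48283 |R|=0.63187 →hi
  mid=-2.84599 |R|=1.09543 →lo
  mid=-2.66441 |R|=0.83253 →hi
  mid=-2.75520 |R|=0.95557 →hi
  mid=-2.80059 |R|=1.02331 →lo
  mid=-2.77789 |R|=0.98890 →hi
  mid=-2.78924 |R|=1.00597 →lo
  mid=-2.78357 |R|=0.99740 →hi
  ...
  [-2.78534,-2.78516] ⇒ x*=-2.7853
So |R|<1 on (-2.7853, 0).

z∈(-2.7853,0).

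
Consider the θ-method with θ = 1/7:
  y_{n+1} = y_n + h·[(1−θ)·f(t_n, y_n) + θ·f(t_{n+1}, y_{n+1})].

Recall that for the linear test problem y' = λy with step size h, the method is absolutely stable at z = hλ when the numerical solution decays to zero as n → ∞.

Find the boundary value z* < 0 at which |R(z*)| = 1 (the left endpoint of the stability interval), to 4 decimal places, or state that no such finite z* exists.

left endpoint -2.8000.

Test eqn y'=λy, z=hλ:
  y_{n+1} = y_n + z·[6/7·y_n + 1/7·y_{n+1}] ⇒ (1 − 1/7z)y_{n+1} = (1 + 6/7z)y_n
  R(z) = (1 + 6/7z)/(1 − 1/7z).

Boundary: |R(x)|=1, x<0.
x=-0.81: |R|=0.2740
R=−1: 1+6/7x = −1+1/7x ⇒ -5/7x=2 ⇒ x=2/(-5/7)=-2.8000
Confirm numerically:
  x=-2.024: |R|=0.57004 <1
  x=-1.652: |R|=0.33657 <1
  x=-1.345: |R|=0.12822 <1
  x=-3.291: |R|=1.23856 >1
  x=-3.009: |R|=1.10441 >1
Stable set (-2.8000, 0).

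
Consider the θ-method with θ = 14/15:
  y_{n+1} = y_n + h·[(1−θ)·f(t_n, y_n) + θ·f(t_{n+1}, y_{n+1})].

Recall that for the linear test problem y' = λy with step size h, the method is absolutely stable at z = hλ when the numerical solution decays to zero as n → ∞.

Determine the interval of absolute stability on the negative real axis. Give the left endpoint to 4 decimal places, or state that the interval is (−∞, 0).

With y'=λy (z=hλ):
  y_{n+1} = y_n + z·[1/15·y_n + 14/15·y_{n+1}] ⇒ (1 − 14/15z)y_{n+1} = (1 + 1/15z)y_n
  ⇒ R(z) = (1 + 1/15z)/(1 − 14/15z).

Boundary: |R(x)|=1, x<0.
x=-1.02: |R|=0.4775
x=-2: |R|=0.3023
x=-10: |R|=0.0323
x=-100: |R|=0.0601
θ=14/15≥1/2 ⇒ |1+1/15x|<|1−14/15x| ∀x<0 ⇒ unbounded interval.

unbounded; (−∞, 0).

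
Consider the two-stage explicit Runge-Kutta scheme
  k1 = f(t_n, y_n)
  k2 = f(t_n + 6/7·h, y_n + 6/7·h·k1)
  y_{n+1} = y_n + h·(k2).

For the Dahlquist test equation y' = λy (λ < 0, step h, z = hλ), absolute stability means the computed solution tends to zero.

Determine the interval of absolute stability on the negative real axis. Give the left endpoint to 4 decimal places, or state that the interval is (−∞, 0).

Set f=λy, z=hλ:
  k1=λy_n ⇒ h·k1=z·y_n;  k2=λ(1+6/7z)y_n ⇒ h·k2=z(1+6/7z)y_n
  y_{n+1}/y_n = 1 + z(1+6/7z) = 1 + z + 6/7z²
  R(z) = 1 + z + 6/7z².

Need |R(x)|<1, x<0.
x=-0.8: |R|=0.7486
R=1: x+6/7x²=0 ⇒ x=−7/6=-1.1667; min R=1−1/(4·6/7)=0.7083>−1
Confirm numerically:
  x=-0.855: |R|=0.77159 <1
  x=-0.843: |R|=0.76613 <1
  x=-0.487: |R|=0.71629 <1
  x=-1.611: |R|=1.61356 >1
  x=-1.329: |R|=1.18492 >1
Stable set (-1.1667, 0).

(-1.1667, 0).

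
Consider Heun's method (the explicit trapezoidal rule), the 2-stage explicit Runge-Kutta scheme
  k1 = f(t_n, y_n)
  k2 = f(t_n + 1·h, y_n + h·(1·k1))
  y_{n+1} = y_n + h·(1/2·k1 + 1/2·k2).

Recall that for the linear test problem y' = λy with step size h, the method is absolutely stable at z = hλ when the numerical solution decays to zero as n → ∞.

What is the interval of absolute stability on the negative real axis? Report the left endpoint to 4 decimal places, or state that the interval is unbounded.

z∈(-2.0000,0).

With y'=λy (z=hλ):
  order 2, 2-stage ⇒ R(z)=1+z+z^2/2
  (e.g. R(-1.61)=0.68605, |R|=0.68605)

Need |R(x)|<1, x<0.
x=-1.61: |R|=0.6861
|R(-1.12)|=0.5072 |R(-1.11)|=0.5060 |R(-0.81)|=0.5181
Bisect:
  x_lo=-2.5006 |R|=1.6259  x_hi=-0.2972 |R|=0.7469
  mid=-1.39893 |R|=0.57957 →hi
  mid=-1.94977 |R|=0.95103 →hi
  mid=-2.22519 |R|=1.25054 →lo
  mid=-2.08748 |R|=1.09130 →lo
  mid=-2.01862 |R|=1.01879 →lo
  mid=-1.98419 |R|=0.98432 →hi
  mid=-2.00141 |R|=1.00141 →lo
  mid=-1.99280 |R|=0.99283 →hi
  ...
  [-2.00006,-1.99993] ⇒ x*=-2.0000
Interval (-2.0000, 0).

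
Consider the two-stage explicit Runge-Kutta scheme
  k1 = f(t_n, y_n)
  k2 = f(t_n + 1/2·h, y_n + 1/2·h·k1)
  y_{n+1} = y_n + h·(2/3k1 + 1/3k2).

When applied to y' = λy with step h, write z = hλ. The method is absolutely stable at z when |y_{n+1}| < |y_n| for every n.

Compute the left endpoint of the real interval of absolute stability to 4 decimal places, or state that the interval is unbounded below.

left endpoint -6.0000.

On y'=λy, z=hλ:
  k1=λy_n ⇒ h·k1=z·y_n;  k2=λ(1+1/2z)y_n ⇒ h·k2=z(1+1/2z)y_n
  y_{n+1}/y_n = 1 + 2/3z + 1/3z(1+1/2z) = 1 + z + 1/6z²
  Hence R(z) = 1 + z + 1/6z².

Need |R(x)|<1, x<0.
x=-1.61: |R|=0.1780
R=1: x+1/6x²=0 ⇒ x=−6=-6.0000; min R=1−1/(4·1/6)=-0.5000>−1
Confirm numerically:
  x=-4.349: |R|=0.19670 <1
  x=-3.771: |R|=0.40093 <1
  x=-2.749: |R|=0.48950 <1
  x=-6.079: |R|=1.08004 >1
  x=-6.036: |R|=1.03622 >1
Interval (-6.0000, 0).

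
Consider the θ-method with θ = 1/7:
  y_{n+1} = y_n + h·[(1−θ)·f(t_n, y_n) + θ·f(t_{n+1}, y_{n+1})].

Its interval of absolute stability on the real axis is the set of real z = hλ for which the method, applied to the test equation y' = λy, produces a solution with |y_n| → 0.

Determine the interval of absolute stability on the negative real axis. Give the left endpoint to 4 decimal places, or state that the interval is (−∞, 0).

(-2.8000, 0).

Test eqn y'=λy, z=hλ:
  y_{n+1} = y_n + z·[6/7·y_n + 1/7·y_{n+1}] ⇒ (1 − 1/7z)y_{n+1} = (1 + 6/7z)y_n
  R(z) = (1 + 6/7z)/(1 − 1/7z).

Need |R(x)|<1, x<0.
x=-1.1: |R|=0.0494
R=−1: 1+6/7x = −1+1/7x ⇒ -5/7x=2 ⇒ x=2/(-5/7)=-2.8000
Confirm numerically:
  x=-1.732: |R|=0.38846 <1
  x=-1.670: |R|=0.34833 <1
  x=-1.652: |R|=0.33657 <1
  x=-3.373: |R|=1.27620 >1
  x=-3.072: |R|=1.13503 >1
Interval (-2.8000, 0).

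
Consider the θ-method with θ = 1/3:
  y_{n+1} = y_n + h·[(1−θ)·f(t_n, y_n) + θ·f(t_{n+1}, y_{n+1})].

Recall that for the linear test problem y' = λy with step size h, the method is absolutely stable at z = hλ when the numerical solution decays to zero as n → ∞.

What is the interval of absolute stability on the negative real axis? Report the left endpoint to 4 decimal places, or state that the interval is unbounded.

Set f=λy, z=hλ:
  y_{n+1} = y_n + z·[2/3·y_n + 1/3·y_{n+1}] ⇒ (1 − 1/3z)y_{n+1} = (1 + 2/3z)y_n
  R(z) = (1 + 2/3z)/(1 − 1/3z).

Find x<0 with |R(x)|<1.
x=-1.36: |R|=0.0642
R=−1: 1+2/3x = −1+1/3x ⇒ -1/3x=2 ⇒ x=2/(-1/3)=-6.0000
Confirm numerically:
  x=-4.287: |R|=0.76492 <1
  x=-2.463: |R|=0.35255 <1
  x=-2.401: |R|=0.33364 <1
  x=-6.200: |R|=1.02174 >1
  x=-6.195: |R|=1.02121 >1
Interval (-6.0000, 0).

(-6.0000, 0).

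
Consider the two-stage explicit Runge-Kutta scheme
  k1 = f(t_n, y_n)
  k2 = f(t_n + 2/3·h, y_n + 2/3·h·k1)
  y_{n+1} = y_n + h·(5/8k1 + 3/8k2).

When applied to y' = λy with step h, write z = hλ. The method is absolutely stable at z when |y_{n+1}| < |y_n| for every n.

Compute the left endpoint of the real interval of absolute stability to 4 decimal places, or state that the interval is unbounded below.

left endpoint -4.0000.

On y'=λy, z=hλ:
  k1=λy_n ⇒ h·k1=z·y_n;  k2=λ(1+2/3z)y_n ⇒ h·k2=z(1+2/3z)y_n
  y_{n+1}/y_n = 1 + 5/8z + 3/8z(1+2/3z) = 1 + z + 1/4z²
  ⇒ R(z) = 1 + z + 1/4z².

Need |R(x)|<1, x<0.
x=-1.72: |R|=0.0196
R=1: x+1/4x²=0 ⇒ x=−4=-4.0000; min R=1−1/(4·1/4)=0.0000>−1
Confirm numerically:
  x=-2.892: |R|=0.19892 <1
  x=-2.444: |R|=0.04928 <1
  x=-2.199: |R|=0.00990 <1
  x=-4.445: |R|=1.49451 >1
  x=-4.126: |R|=1.12997 >1
Stable set (-4.0000, 0).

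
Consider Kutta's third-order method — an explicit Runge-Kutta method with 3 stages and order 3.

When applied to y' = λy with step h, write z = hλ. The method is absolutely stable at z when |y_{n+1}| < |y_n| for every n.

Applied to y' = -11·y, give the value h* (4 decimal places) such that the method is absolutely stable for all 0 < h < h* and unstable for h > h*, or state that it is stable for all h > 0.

Set f=λy, z=hλ:
  order 3, 3-stage ⇒ R(z)=1+z+z^2/2+z^3/6
  (e.g. R(-0.5)=0.60417, |R|=0.60417)

Find x<0 with |R(x)|<1.
x=-0.5: |R|=0.6042
|R(-2.29)|=0.6694 |R(-1.44)|=0.0991 |R(-1.23)|=0.2163
Bisect:
  x_lo=-3.2562 |R|=2.7088  x_hi=-0.2853 |R|=0.7515
  mid=-1.77073 |R|=0.12834 →hi
  mid=-2.51345 |R|=1.00115 →lo
  mid=-2.14209 |R|=0.48600 →hi
  mid=-2.32777 |R|=0.72069 →hi
  mid=-2.42061 |R|=0.85480 →hi
  mid=-2.46703 |R|=0.92639 →hi
  mid=-2.49024 |R|=0.96337 →hi
  mid=-2.50184 |R|=0.98216 →hi
  mid=-2.50764 |R|=0.99163 →hi
  mid=-2.51054 |R|=0.99638 →hi
  ...
  [-2.51290,-2.51272] ⇒ x*=-2.5127
Stable set (-2.5127, 0).

(-2.5127,0); λ=-11 ⇒ h* = 0.2284.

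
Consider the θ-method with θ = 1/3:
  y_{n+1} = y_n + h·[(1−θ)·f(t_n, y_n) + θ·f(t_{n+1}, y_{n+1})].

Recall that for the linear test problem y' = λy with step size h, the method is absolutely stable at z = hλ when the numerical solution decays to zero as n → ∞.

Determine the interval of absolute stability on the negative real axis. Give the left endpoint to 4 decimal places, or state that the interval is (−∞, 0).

(-6.0000, 0).

Test eqn y'=λy, z=hλ:
  y_{n+1} = y_n + z·[2/3·y_n + 1/3·y_{n+1}] ⇒ (1 − 1/3z)y_{n+1} = (1 + 2/3z)y_n
  so R(z) = (1 + 2/3z)/(1 − 1/3z).

Find x<0 with |R(x)|<1.
x=-0.57: |R|=0.5210
R=−1: 1+2/3x = −1+1/3x ⇒ -1/3x=2 ⇒ x=2/(-1/3)=-6.0000
Confirm numerically:
  x=-5.864: |R|=0.98466 <1
  x=-4.332: |R|=0.77250 <1
  x=-2.757: |R|=0.43669 <1
  x=-2.444: |R|=0.34680 <1
  x=-6.545: |R|=1.05710 >1
  x=-6.477: |R|=1.05033 >1
Stable set (-6.0000, 0).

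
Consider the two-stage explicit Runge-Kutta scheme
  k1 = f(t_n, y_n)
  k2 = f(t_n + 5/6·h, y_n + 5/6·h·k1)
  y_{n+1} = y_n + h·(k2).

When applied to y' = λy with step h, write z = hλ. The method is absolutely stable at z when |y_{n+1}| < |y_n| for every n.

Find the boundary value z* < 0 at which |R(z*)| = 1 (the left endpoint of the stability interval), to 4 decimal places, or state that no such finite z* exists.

z* = -1.2000.

Test eqn y'=λy, z=hλ:
  k1=λy_n ⇒ h·k1=z·y_n;  k2=λ(1+5/6z)y_n ⇒ h·k2=z(1+5/6z)y_n
  y_{n+1}/y_n = 1 + z(1+5/6z) = 1 + z + 5/6z²
  so R(z) = 1 + z + 5/6z².

Boundary: |R(x)|=1, x<0.
x=-0.46: |R|=0.7163
R=1: x+5/6x²=0 ⇒ x=−6/5=-1.2000; min R=1−1/(4·5/6)=0.7000>−1
Confirm numerically:
  x=-1.014: |R|=0.84283 <1
  x=-0.931: |R|=0.79130 <1
  x=-0.872: |R|=0.76165 <1
  x=-0.674: |R|=0.70456 <1
  x=-1.779: |R|=1.85837 >1
  x=-1.510: |R|=1.39008 >1
  x=-1.310: |R|=1.12008 >1
Interval (-1.2000, 0).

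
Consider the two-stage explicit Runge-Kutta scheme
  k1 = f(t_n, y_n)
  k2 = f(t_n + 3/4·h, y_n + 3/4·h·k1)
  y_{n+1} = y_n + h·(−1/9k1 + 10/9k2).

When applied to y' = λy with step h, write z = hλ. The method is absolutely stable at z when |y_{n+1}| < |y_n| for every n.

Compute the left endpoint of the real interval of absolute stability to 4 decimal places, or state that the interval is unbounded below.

With y'=λy (z=hλ):
  k1=λy_n ⇒ h·k1=z·y_n;  k2=λ(1+3/4z)y_n ⇒ h·k2=z(1+3/4z)y_n
  y_{n+1}/y_n = 1 − 1/9z + 10/9z(1+3/4z) = 1 + z + 5/6z²
  so R(z) = 1 + z + 5/6z².

Need |R(x)|<1, x<0.
x=-1.01: |R|=0.8401
R=1: x+5/6x²=0 ⇒ x=−6/5=-1.2000; min R=1−1/(4·5/6)=0.7000>−1
Confirm numerically:
  x=-0.943: |R|=0.79804 <1
  x=-0.820: |R|=0.74033 <1
  x=-0.775: |R|=0.72552 <1
  x=-1.745: |R|=1.79252 >1
  x=-1.380: |R|=1.20700 >1
  x=-1.262: |R|=1.06520 >1
Stable set (-1.2000, 0).

z* = -1.2000.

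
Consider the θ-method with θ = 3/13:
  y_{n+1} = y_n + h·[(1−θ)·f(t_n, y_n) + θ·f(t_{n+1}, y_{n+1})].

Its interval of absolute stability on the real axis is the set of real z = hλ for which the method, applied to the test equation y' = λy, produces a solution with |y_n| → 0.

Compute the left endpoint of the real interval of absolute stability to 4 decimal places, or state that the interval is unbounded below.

z* = -3.7143.

With y'=λy (z=hλ):
  y_{n+1} = y_n + z·[10/13·y_n + 3/13·y_{n+1}] ⇒ (1 − 3/13z)y_{n+1} = (1 + 10/13z)y_n
  Hence R(z) = (1 + 10/13z)/(1 − 3/13z).

Boundary: |R(x)|=1, x<0.
x=-1.7: |R|=0.2210
R=−1: 1+10/13x = −1+3/13x ⇒ -7/13x=2 ⇒ x=2/(-7/13)=-3.7143
Confirm numerically:
  x=-3.197: |R|=0.83971 <1
  x=-3.097: |R|=0.80615 <1
  x=-2.705: |R|=0.66540 <1
  x=-4.273: |R|=1.15148 >1
  x=-4.172: |R|=1.12557 >1
  x=-4.039: |R|=1.09050 >1
So |R|<1 on (-3.7143, 0).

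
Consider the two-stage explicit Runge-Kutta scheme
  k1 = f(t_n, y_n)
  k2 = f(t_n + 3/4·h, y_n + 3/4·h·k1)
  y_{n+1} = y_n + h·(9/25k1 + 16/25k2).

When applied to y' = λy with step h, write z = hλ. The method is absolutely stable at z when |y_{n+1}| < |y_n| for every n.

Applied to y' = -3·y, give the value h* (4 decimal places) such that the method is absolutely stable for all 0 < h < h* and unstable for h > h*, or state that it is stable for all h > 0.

(-2.0833,0); λ=-3 ⇒ h* = (25/12)/3 = 0.6944.

Test eqn y'=λy, z=hλ:
  k1=λy_n ⇒ h·k1=z·y_n;  k2=λ(1+3/4z)y_n ⇒ h·k2=z(1+3/4z)y_n
  y_{n+1}/y_n = 1 + 9/25z + 16/25z(1+3/4z) = 1 + z + 12/25z²
  Hence R(z) = 1 + z + 12/25z².

Find x<0 with |R(x)|<1.
x=-1.52: |R|=0.5890
R=1: x+12/25x²=0 ⇒ x=−25/12=-2.0833; min R=1−1/(4·12/25)=0.4792>−1
Confirm numerically:
  x=-1.905: |R|=0.83693 <1
  x=-1.608: |R|=0.63312 <1
  x=-1.009: |R|=0.47968 <1
  x=-2.604: |R|=1.65079 >1
  x=-2.225: |R|=1.15130 >1
Interval (-2.0833, 0).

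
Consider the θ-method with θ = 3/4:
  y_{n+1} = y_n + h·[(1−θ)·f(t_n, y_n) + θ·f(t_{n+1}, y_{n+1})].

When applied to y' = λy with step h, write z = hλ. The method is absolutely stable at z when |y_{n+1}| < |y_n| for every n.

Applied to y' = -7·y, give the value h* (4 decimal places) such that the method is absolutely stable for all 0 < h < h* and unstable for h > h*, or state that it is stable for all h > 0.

(−∞, 0) — no finite endpoint. Any h>0 works for λ=-7.

With y'=λy (z=hλ):
  y_{n+1} = y_n + z·[1/4·y_n + 3/4·y_{n+1}] ⇒ (1 − 3/4z)y_{n+1} = (1 + 1/4z)y_n
  so R(z) = (1 + 1/4z)/(1 − 3/4z).

Need |R(x)|<1, x<0.
x=-0.9: |R|=0.4627
x=-2: |R|=0.2000
x=-10: |R|=0.1765
x=-100: |R|=0.3158
θ=3/4≥1/2 ⇒ |1+1/4x|<|1−3/4x| ∀x<0 ⇒ interval (−∞,0).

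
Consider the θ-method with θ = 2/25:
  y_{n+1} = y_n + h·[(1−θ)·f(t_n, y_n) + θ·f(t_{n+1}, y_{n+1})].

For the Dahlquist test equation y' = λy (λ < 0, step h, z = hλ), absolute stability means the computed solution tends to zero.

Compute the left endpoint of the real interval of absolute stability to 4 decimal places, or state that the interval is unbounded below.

With y'=λy (z=hλ):
  y_{n+1} = y_n + z·[23/25·y_n + 2/25·y_{n+1}] ⇒ (1 − 2/25z)y_{n+1} = (1 + 23/25z)y_n
  ⇒ R(z) = (1 + 23/25z)/(1 − 2/25z).

Need |R(x)|<1, x<0.
x=-0.71: |R|=0.3282
R=−1: 1+23/25x = −1+2/25x ⇒ -21/25x=2 ⇒ x=2/(-21/25)=-2.3810
Confirm numerically:
  x=-1.181: |R|=0.07905 <1
  x=-1.056: |R|=0.02626 <1
  x=-1.020: |R|=0.05695 <1
  x=-2.948: |R|=1.38542 >1
  x=-2.928: |R|=1.37231 >1
  x=-2.614: |R|=1.16190 >1
Interval (-2.3810, 0).

left endpoint -2.3810.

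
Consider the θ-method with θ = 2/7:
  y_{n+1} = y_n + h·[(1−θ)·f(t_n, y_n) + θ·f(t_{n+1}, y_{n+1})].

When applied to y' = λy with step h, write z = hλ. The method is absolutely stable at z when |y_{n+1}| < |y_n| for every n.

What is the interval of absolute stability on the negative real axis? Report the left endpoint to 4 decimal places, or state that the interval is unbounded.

Test eqn y'=λy, z=hλ:
  y_{n+1} = y_n + z·[5/7·y_n + 2/7·y_{n+1}] ⇒ (1 − 2/7z)y_{n+1} = (1 + 5/7z)y_n
  Hence R(z) = (1 + 5/7z)/(1 − 2/7z).

Need |R(x)|<1, x<0.
x=-1.13: |R|=0.1458
R=−1: 1+5/7x = −1+2/7x ⇒ -3/7x=2 ⇒ x=2/(-3/7)=-4.6667
Confirm numerically:
  x=-3.961: |R|=0.85813 <1
  x=-3.517: |R|=0.75424 <1
  x=-3.385: |R|=0.72077 <1
  x=-3.144: |R|=0.65623 <1
  x=-5.041: |R|=1.06574 >1
  x=-4.947: |R|=1.04978 >1
  x=-4.692: |R|=1.00464 >1
Interval (-4.6667, 0).

z∈(-4.6667,0).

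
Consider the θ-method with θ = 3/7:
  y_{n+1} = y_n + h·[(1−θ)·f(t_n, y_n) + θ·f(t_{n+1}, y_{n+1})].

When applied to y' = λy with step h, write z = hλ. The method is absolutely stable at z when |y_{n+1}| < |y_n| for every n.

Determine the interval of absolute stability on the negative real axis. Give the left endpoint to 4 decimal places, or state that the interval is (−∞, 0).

z∈(-14.0000,0).

On y'=λy, z=hλ:
  y_{n+1} = y_n + z·[4/7·y_n + 3/7·y_{n+1}] ⇒ (1 − 3/7z)y_{n+1} = (1 + 4/7z)y_n
  R(z) = (1 + 4/7z)/(1 − 3/7z).

Boundary: |R(x)|=1, x<0.
x=-0.77: |R|=0.4211
R=−1: 1+4/7x = −1+3/7x ⇒ -1/7x=2 ⇒ x=2/(-1/7)=-14.0000
Confirm numerically:
  x=-10.944: |R|=0.92328 <1
  x=-10.181: |R|=0.89828 <1
  x=-9.150: |R|=0.85922 <1
  x=-9.012: |R|=0.85345 <1
  x=-14.489: |R|=1.00969 >1
  x=-14.399: |R|=1.00795 >1
Interval (-14.0000, 0).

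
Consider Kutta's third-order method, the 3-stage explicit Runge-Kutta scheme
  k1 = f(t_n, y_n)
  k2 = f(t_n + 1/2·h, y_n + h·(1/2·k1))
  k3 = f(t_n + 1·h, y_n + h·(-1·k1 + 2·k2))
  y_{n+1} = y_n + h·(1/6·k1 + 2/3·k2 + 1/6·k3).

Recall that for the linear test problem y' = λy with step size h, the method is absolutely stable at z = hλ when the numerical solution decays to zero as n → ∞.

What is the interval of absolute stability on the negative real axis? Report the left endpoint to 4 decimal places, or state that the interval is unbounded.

Set f=λy, z=hλ:
  order 3, 3-stage ⇒ R(z)=1+z+z^2/2+z^3/6
  (e.g. R(-1.12)=0.27305, |R|=0.27305)

Solve |R(x)|<1 on ℝ⁻.
x=-1.12: |R|=0.2730
|R(-1.75)|=0.1120 |R(-1.28)|=0.1897 |R(-1.16)|=0.2527
Bisect:
  x_lo=-2.8229 |R|=1.5877  x_hi=-0.3182 |R|=0.7270
  mid=-1.57058 |R|=0.01709 →hi
  mid=-2.19674 |R|=0.55070 →hi
  mid=-2.50983 |R|=0.99521 →hi
  mid=-2.66637 |R|=1.27104 →lo
  mid=-2.58810 |R|=1.12826 →lo
  mid=-2.54896 |R|=1.06054 →lo
  mid=-2.52939 |R|=1.02758 →lo
  mid=-2.51961 |R|=1.01132 →lo
  mid=-2.51472 |R|=1.00324 →lo
  mid=-2.51227 |R|=0.99922 →hi
  ...
  [-2.51288,-2.51273] ⇒ x*=-2.5127
Stable set (-2.5127, 0).

(-2.5127, 0).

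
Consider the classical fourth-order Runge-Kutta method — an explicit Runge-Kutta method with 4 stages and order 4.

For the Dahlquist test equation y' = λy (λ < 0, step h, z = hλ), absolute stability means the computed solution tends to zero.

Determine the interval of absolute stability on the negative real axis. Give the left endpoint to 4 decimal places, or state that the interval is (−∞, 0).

z∈(-2.7853,0).

Test eqn y'=λy, z=hλ:
  order 4, 4-stage ⇒ R(z)=1+z+z^2/2+z^3/6+z^4/24
  (e.g. R(-0.56)=0.57163, |R|=0.57163)

Boundary: |R(x)|=1, x<0.
x=-0.56: |R|=0.5716
|R(-1.47)|=0.2756 |R(-1.08)|=0.3499 |R(-0.64)|=0.5281
Bisect:
  x_lo=-3.3457 |R|=2.2301  x_hi=-0.3186 |R|=0.7272
  mid=-1.83213 |R|=0.29071 →hi
  mid=-2.58890 |R|=0.74208 →hi
  mid=-2.96729 |R|=1.31090 →lo
  mid=-2.77809 |R|=0.98920 →hi
  mid=-2.87269 |R|=1.13996 →lo
  mid=-2.82539 |R|=1.06216 →lo
  mid=-2.80174 |R|=1.02508 →lo
  mid=-2.78992 |R|=1.00699 →lo
  mid=-2.78400 |R|=0.99806 →hi
  mid=-2.78696 |R|=1.00252 →lo
  ...
  [-2.78530,-2.78511] ⇒ x*=-2.7853
So |R|<1 on (-2.7853, 0).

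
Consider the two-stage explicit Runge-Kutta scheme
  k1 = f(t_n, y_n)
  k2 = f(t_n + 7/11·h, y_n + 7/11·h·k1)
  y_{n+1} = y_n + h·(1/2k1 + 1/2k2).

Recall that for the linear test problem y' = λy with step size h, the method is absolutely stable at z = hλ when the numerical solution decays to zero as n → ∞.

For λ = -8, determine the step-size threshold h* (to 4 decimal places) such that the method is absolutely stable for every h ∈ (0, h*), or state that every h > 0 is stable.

(-3.1429,0); λ=-8 ⇒ h* = (22/7)/8 = 0.3929.

With y'=λy (z=hλ):
  k1=λy_n ⇒ h·k1=z·y_n;  k2=λ(1+7/11z)y_n ⇒ h·k2=z(1+7/11z)y_n
  y_{n+1}/y_n = 1 + 1/2z + 1/2z(1+7/11z) = 1 + z + 7/22z²
  R(z) = 1 + z + 7/22z².

Find x<0 with |R(x)|<1.
x=-0.72: |R|=0.4449
R=1: x+7/22x²=0 ⇒ x=−22/7=-3.1429; min R=1−1/(4·7/22)=0.2143>−1
Confirm numerically:
  x=-2.785: |R|=0.68289 <1
  x=-2.170: |R|=0.32829 <1
  x=-1.919: |R|=0.25272 <1
  x=-1.586: |R|=0.21435 <1
  x=-3.549: |R|=1.45863 >1
  x=-3.469: |R|=1.35999 >1
Stable set (-3.1429, 0).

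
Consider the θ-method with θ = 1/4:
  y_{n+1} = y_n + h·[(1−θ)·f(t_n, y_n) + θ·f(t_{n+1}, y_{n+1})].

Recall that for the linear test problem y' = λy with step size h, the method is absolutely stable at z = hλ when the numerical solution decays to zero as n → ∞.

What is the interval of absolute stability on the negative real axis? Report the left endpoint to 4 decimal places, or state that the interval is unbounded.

(-4.0000, 0).

On y'=λy, z=hλ:
  y_{n+1} = y_n + z·[3/4·y_n + 1/4·y_{n+1}] ⇒ (1 − 1/4z)y_{n+1} = (1 + 3/4z)y_n
  so R(z) = (1 + 3/4z)/(1 − 1/4z).

Need |R(x)|<1, x<0.
x=-1.13: |R|=0.1189
R=−1: 1+3/4x = −1+1/4x ⇒ -1/2x=2 ⇒ x=2/(-1/2)=-4.0000
Confirm numerically:
  x=-3.845: |R|=0.96048 <1
  x=-3.299: |R|=0.80792 <1
  x=-1.682: |R|=0.18409 <1
  x=-4.102: |R|=1.02518 >1
  x=-4.061: |R|=1.01513 >1
Interval (-4.0000, 0).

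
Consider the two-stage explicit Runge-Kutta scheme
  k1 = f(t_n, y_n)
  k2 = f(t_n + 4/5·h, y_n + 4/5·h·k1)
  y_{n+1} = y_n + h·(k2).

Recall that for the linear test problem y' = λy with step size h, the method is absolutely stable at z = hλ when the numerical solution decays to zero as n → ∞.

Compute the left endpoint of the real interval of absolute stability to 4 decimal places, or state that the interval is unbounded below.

z* = -1.2500.

With y'=λy (z=hλ):
  k1=λy_n ⇒ h·k1=z·y_n;  k2=λ(1+4/5z)y_n ⇒ h·k2=z(1+4/5z)y_n
  y_{n+1}/y_n = 1 + z(1+4/5z) = 1 + z + 4/5z²
  Hence R(z) = 1 + z + 4/5z².

Need |R(x)|<1, x<0.
x=-1.24: |R|=0.9901
R=1: x+4/5x²=0 ⇒ x=−5/4=-1.2500; min R=1−1/(4·4/5)=0.6875>−1
Confirm numerically:
  x=-1.141: |R|=0.90050 <1
  x=-0.800: |R|=0.71200 <1
  x=-0.611: |R|=0.68766 <1
  x=-0.512: |R|=0.69772 <1
  x=-1.636: |R|=1.50520 >1
  x=-1.314: |R|=1.06728 >1
  x=-1.301: |R|=1.05308 >1
So |R|<1 on (-1.2500, 0).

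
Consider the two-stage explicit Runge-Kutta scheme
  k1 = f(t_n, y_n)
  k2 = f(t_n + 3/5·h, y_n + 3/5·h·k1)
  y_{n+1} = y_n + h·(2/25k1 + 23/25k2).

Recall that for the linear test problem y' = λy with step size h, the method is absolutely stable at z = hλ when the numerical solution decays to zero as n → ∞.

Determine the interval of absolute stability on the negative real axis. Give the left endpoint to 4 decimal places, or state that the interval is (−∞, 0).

Set f=λy, z=hλ:
  k1=λy_n ⇒ h·k1=z·y_n;  k2=λ(1+3/5z)y_n ⇒ h·k2=z(1+3/5z)y_n
  y_{n+1}/y_n = 1 + 2/25z + 23/25z(1+3/5z) = 1 + z + 69/125z²
  so R(z) = 1 + z + 69/125z².

Find x<0 with |R(x)|<1.
x=-1.06: |R|=0.5602
R=1: x+69/125x²=0 ⇒ x=−125/69=-1.8116; min R=1−1/(4·69/125)=0.5471>−1
Confirm numerically:
  x=-1.697: |R|=0.89265 <1
  x=-1.642: |R|=0.84628 <1
  x=-1.604: |R|=0.81619 <1
  x=-0.904: |R|=0.54710 <1
  x=-2.152: |R|=1.40437 >1
  x=-1.876: |R|=1.06670 >1
Interval (-1.8116, 0).

(-1.8116, 0).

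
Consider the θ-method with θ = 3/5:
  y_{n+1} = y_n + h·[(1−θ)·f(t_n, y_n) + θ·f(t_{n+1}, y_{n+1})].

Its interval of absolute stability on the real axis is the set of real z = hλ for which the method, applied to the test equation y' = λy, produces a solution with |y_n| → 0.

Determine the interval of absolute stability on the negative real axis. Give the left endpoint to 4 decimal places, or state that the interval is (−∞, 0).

unbounded; (−∞, 0).

Set f=λy, z=hλ:
  y_{n+1} = y_n + z·[2/5·y_n + 3/5·y_{n+1}] ⇒ (1 − 3/5z)y_{n+1} = (1 + 2/5z)y_n
  R(z) = (1 + 2/5z)/(1 − 3/5z).

Solve |R(x)|<1 on ℝ⁻.
x=-1.08: |R|=0.3447
x=-2: |R|=0.0909
x=-10: |R|=0.4286
x=-100: |R|=0.6393
θ=3/5≥1/2 ⇒ |1+2/5x|<|1−3/5x| ∀x<0 ⇒ interval (−∞,0).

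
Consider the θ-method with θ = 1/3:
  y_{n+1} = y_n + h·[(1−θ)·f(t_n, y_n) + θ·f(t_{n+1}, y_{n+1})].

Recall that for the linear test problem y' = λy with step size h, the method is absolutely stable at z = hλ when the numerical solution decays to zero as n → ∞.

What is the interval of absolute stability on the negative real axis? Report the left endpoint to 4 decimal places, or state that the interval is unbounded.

With y'=λy (z=hλ):
  y_{n+1} = y_n + z·[2/3·y_n + 1/3·y_{n+1}] ⇒ (1 − 1/3z)y_{n+1} = (1 + 2/3z)y_n
  Hence R(z) = (1 + 2/3z)/(1 − 1/3z).

Find x<0 with |R(x)|<1.
x=-0.61: |R|=0.4931
R=−1: 1+2/3x = −1+1/3x ⇒ -1/3x=2 ⇒ x=2/(-1/3)=-6.0000
Confirm numerically:
  x=-5.039: |R|=0.88046 <1
  x=-3.450: |R|=0.60465 <1
  x=-2.721: |R|=0.42685 <1
  x=-6.386: |R|=1.04113 >1
  x=-6.319: |R|=1.03423 >1
Stable set (-6.0000, 0).

(-6.0000, 0).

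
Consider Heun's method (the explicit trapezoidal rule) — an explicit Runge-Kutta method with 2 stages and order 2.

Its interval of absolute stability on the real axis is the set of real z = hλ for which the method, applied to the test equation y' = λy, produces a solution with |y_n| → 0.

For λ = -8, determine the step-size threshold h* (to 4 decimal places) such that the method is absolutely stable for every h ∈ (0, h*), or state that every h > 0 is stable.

(-2.0000,0); λ=-8 ⇒ h* = 0.2500.

Set f=λy, z=hλ:
  order 2, 2-stage ⇒ R(z)=1+z+z^2/2
  (e.g. R(-0.97)=0.50045, |R|=0.50045)

Boundary: |R(x)|=1, x<0.
x=-0.97: |R|=0.5005
|R(-1.68)|=0.7312 |R(-0.78)|=0.5242 |R(-0.75)|=0.5312
Bisect:
  x_lo=-2.3138 |R|=1.3631  x_hi=-0.0821 |R|=0.9213
  mid=-1.19793 |R|=0.51959 →hi
  mid=-1.75587 |R|=0.78567 →hi
  mid=-2.03484 |R|=1.03545 →lo
  mid=-1.89536 |R|=0.90083 →hi
  mid=-1.96510 |R|=0.96571 →hi
  mid=-1.99997 |R|=0.99997 →hi
  mid=-2.01741 |R|=1.01756 →lo
  mid=-2.00869 |R|=1.00873 →lo
  mid=-2.00433 |R|=1.00434 →lo
  ...
  [-2.00011,-1.99997] ⇒ x*=-2.0000
Stable set (-2.0000, 0).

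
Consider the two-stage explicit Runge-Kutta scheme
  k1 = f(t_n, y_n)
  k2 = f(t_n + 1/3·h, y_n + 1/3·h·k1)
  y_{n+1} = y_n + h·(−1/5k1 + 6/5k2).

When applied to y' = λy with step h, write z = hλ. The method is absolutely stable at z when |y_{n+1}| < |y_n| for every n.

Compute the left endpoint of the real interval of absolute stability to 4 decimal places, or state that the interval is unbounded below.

Test eqn y'=λy, z=hλ:
  k1=λy_n ⇒ h·k1=z·y_n;  k2=λ(1+1/3z)y_n ⇒ h·k2=z(1+1/3z)y_n
  y_{n+1}/y_n = 1 − 1/5z + 6/5z(1+1/3z) = 1 + z + 2/5z²
  Hence R(z) = 1 + z + 2/5z².

Find x<0 with |R(x)|<1.
x=-0.64: |R|=0.5238
R=1: x+2/5x²=0 ⇒ x=−5/2=-2.5000; min R=1−1/(4·2/5)=0.3750>−1
Confirm numerically:
  x=-2.469: |R|=0.96938 <1
  x=-2.267: |R|=0.78872 <1
  x=-1.849: |R|=0.51852 <1
  x=-1.228: |R|=0.37519 <1
  x=-2.996: |R|=1.59441 >1
  x=-2.991: |R|=1.58743 >1
  x=-2.958: |R|=1.54191 >1
So |R|<1 on (-2.5000, 0).

z* = -2.5000.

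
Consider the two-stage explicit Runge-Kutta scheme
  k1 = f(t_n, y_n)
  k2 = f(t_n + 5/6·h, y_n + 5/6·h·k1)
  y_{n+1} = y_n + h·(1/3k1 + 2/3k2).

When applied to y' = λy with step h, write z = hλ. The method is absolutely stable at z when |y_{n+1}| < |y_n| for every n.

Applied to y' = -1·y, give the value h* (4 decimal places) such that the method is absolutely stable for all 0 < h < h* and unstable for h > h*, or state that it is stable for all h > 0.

With y'=λy (z=hλ):
  k1=λy_n ⇒ h·k1=z·y_n;  k2=λ(1+5/6z)y_n ⇒ h·k2=z(1+5/6z)y_n
  y_{n+1}/y_n = 1 + 1/3z + 2/3z(1+5/6z) = 1 + z + 5/9z²
  Hence R(z) = 1 + z + 5/9z².

Need |R(x)|<1, x<0.
x=-1.07: |R|=0.5661
R=1: x+5/9x²=0 ⇒ x=−9/5=-1.8000; min R=1−1/(4·5/9)=0.5500>−1
Confirm numerically:
  x=-1.595: |R|=0.81835 <1
  x=-1.559: |R|=0.79127 <1
  x=-1.078: |R|=0.56760 <1
  x=-2.193: |R|=1.47881 >1
  x=-2.049: |R|=1.28345 >1
Stable set (-1.8000, 0).

(-1.8000,0); λ=-1 ⇒ h* = (9/5)/1 = 1.8000.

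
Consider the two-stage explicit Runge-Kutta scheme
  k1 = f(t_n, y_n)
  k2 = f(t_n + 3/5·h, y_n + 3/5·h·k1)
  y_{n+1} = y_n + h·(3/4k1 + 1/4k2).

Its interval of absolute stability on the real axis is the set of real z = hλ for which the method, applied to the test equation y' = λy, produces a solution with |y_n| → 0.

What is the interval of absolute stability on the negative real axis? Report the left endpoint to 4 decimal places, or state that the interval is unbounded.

(-6.6667, 0).

On y'=λy, z=hλ:
  k1=λy_n ⇒ h·k1=z·y_n;  k2=λ(1+3/5z)y_n ⇒ h·k2=z(1+3/5z)y_n
  y_{n+1}/y_n = 1 + 3/4z + 1/4z(1+3/5z) = 1 + z + 3/20z²
  so R(z) = 1 + z + 3/20z².

Solve |R(x)|<1 on ℝ⁻.
x=-0.86: |R|=0.2509
R=1: x+3/20x²=0 ⇒ x=−20/3=-6.6667; min R=1−1/(4·3/20)=-0.6667>−1
Confirm numerically:
  x=-5.556: |R|=0.07437 <1
  x=-5.286: |R|=0.09473 <1
  x=-4.981: |R|=0.25945 <1
  x=-7.022: |R|=1.37427 >1
  x=-7.005: |R|=1.35550 >1
  x=-6.868: |R|=1.20741 >1
Interval (-6.6667, 0).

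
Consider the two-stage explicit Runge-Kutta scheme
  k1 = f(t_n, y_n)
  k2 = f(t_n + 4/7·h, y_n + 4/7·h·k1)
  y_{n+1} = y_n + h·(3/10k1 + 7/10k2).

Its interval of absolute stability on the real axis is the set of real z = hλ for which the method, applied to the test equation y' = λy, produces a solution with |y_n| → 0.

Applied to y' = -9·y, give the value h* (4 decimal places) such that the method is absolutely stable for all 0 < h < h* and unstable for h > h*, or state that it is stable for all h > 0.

With y'=λy (z=hλ):
  k1=λy_n ⇒ h·k1=z·y_n;  k2=λ(1+4/7z)y_n ⇒ h·k2=z(1+4/7z)y_n
  y_{n+1}/y_n = 1 + 3/10z + 7/10z(1+4/7z) = 1 + z + 2/5z²
  so R(z) = 1 + z + 2/5z².

Find x<0 with |R(x)|<1.
x=-0.74: |R|=0.4790
R=1: x+2/5x²=0 ⇒ x=−5/2=-2.5000; min R=1−1/(4·2/5)=0.3750>−1
Confirm numerically:
  x=-1.675: |R|=0.44725 <1
  x=-1.646: |R|=0.43773 <1
  x=-1.634: |R|=0.43398 <1
  x=-1.527: |R|=0.40569 <1
  x=-3.013: |R|=1.61827 >1
  x=-2.756: |R|=1.28221 >1
So |R|<1 on (-2.5000, 0).

(-2.5000,0); λ=-9 ⇒ h* = (5/2)/9 = 0.2778.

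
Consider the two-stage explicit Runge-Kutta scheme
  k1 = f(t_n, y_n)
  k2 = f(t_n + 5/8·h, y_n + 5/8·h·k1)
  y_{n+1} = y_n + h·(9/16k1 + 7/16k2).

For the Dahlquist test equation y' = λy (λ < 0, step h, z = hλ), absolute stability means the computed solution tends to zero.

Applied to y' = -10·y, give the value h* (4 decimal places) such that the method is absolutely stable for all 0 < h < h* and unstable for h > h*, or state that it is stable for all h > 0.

(-3.6571,0); λ=-10 ⇒ h* = (128/35)/10 = 0.3657.

On y'=λy, z=hλ:
  k1=λy_n ⇒ h·k1=z·y_n;  k2=λ(1+5/8z)y_n ⇒ h·k2=z(1+5/8z)y_n
  y_{n+1}/y_n = 1 + 9/16z + 7/16z(1+5/8z) = 1 + z + 35/128z²
  Hence R(z) = 1 + z + 35/128z².

Need |R(x)|<1, x<0.
x=-0.32: |R|=0.7080
R=1: x+35/128x²=0 ⇒ x=−128/35=-3.6571; min R=1−1/(4·35/128)=0.0857>−1
Confirm numerically:
  x=-3.000: |R|=0.46094 <1
  x=-2.853: |R|=0.37267 <1
  x=-2.823: |R|=0.35611 <1
  x=-4.099: |R|=1.49524 >1
  x=-3.821: |R|=1.17120 >1
Interval (-3.6571, 0).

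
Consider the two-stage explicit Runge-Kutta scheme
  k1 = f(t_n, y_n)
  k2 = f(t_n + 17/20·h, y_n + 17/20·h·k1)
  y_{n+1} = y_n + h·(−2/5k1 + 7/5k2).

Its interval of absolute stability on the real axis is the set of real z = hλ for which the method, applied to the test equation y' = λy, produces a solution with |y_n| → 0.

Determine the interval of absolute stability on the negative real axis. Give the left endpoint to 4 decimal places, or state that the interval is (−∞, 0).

(-0.8403, 0).

Test eqn y'=λy, z=hλ:
  k1=λy_n ⇒ h·k1=z·y_n;  k2=λ(1+17/20z)y_n ⇒ h·k2=z(1+17/20z)y_n
  y_{n+1}/y_n = 1 − 2/5z + 7/5z(1+17/20z) = 1 + z + 119/100z²
  Hence R(z) = 1 + z + 119/100z².

Need |R(x)|<1, x<0.
x=-1.53: |R|=2.2557
R=1: x+119/100x²=0 ⇒ x=−100/119=-0.8403; min R=1−1/(4·119/100)=0.7899>−1
Confirm numerically:
  x=-0.760: |R|=0.92734 <1
  x=-0.724: |R|=0.89977 <1
  x=-0.669: |R|=0.86360 <1
  x=-0.557: |R|=0.81220 <1
  x=-1.402: |R|=1.93707 >1
  x=-1.337: |R|=1.79021 >1
So |R|<1 on (-0.8403, 0).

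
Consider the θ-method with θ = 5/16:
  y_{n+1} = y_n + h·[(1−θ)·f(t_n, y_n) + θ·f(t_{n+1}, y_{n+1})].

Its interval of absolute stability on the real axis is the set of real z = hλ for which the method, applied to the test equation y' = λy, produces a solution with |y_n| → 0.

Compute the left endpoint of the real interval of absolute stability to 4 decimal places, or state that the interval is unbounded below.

Set f=λy, z=hλ:
  y_{n+1} = y_n + z·[11/16·y_n + 5/16·y_{n+1}] ⇒ (1 − 5/16z)y_{n+1} = (1 + 11/16z)y_n
  Hence R(z) = (1 + 11/16z)/(1 − 5/16z).

Need |R(x)|<1, x<0.
x=-1.7: |R|=0.1102
R=−1: 1+11/16x = −1+5/16x ⇒ -3/8x=2 ⇒ x=2/(-3/8)=-5.3333
Confirm numerically:
  x=-5.261: |R|=0.98974 <1
  x=-4.285: |R|=0.83193 <1
  x=-4.271: |R|=0.82937 <1
  x=-5.708: |R|=1.05047 >1
  x=-5.482: |R|=1.02055 >1
Interval (-5.3333, 0).

left endpoint -5.3333.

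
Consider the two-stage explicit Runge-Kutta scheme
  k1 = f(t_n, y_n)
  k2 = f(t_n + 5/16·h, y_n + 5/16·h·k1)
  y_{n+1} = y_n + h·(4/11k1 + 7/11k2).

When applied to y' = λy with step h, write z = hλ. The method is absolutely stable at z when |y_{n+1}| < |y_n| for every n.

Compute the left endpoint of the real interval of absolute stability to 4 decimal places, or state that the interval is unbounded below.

left endpoint -5.0286.

Set f=λy, z=hλ:
  k1=λy_n ⇒ h·k1=z·y_n;  k2=λ(1+5/16z)y_n ⇒ h·k2=z(1+5/16z)y_n
  y_{n+1}/y_n = 1 + 4/11z + 7/11z(1+5/16z) = 1 + z + 35/176z²
  Hence R(z) = 1 + z + 35/176z².

Boundary: |R(x)|=1, x<0.
x=-1.36: |R|=0.0078
R=1: x+35/176x²=0 ⇒ x=−176/35=-5.0286; min R=1−1/(4·35/176)=-0.2571>−1
Confirm numerically:
  x=-4.986: |R|=0.95779 <1
  x=-4.022: |R|=0.19491 <1
  x=-3.284: |R|=0.13932 <1
  x=-2.827: |R|=0.23770 <1
  x=-5.308: |R|=1.29496 >1
  x=-5.207: |R|=1.18476 >1
  x=-5.073: |R|=1.04482 >1
Stable set (-5.0286, 0).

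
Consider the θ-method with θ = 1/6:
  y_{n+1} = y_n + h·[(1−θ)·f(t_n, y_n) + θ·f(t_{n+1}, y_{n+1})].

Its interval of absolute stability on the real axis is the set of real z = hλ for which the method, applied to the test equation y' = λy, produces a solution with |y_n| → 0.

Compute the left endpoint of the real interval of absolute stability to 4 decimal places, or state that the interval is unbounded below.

left endpoint -3.0000.

On y'=λy, z=hλ:
  y_{n+1} = y_n + z·[5/6·y_n + 1/6·y_{n+1}] ⇒ (1 − 1/6z)y_{n+1} = (1 + 5/6z)y_n
  R(z) = (1 + 5/6z)/(1 − 1/6z).

Boundary: |R(x)|=1, x<0.
x=-0.44: |R|=0.5901
R=−1: 1+5/6x = −1+1/6x ⇒ -2/3x=2 ⇒ x=2/(-2/3)=-3.0000
Confirm numerically:
  x=-2.976: |R|=0.98930 <1
  x=-2.313: |R|=0.66943 <1
  x=-1.733: |R|=0.34463 <1
  x=-3.426: |R|=1.18078 >1
  x=-3.333: |R|=1.14272 >1
So |R|<1 on (-3.0000, 0).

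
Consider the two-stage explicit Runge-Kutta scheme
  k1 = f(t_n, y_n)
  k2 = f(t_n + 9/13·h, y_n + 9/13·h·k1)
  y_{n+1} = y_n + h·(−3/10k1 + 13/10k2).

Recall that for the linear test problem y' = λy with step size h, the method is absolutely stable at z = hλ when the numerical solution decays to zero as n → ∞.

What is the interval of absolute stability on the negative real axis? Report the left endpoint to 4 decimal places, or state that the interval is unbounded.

Test eqn y'=λy, z=hλ:
  k1=λy_n ⇒ h·k1=z·y_n;  k2=λ(1+9/13z)y_n ⇒ h·k2=z(1+9/13z)y_n
  y_{n+1}/y_n = 1 − 3/10z + 13/10z(1+9/13z) = 1 + z + 9/10z²
  Hence R(z) = 1 + z + 9/10z².

Solve |R(x)|<1 on ℝ⁻.
x=-0.39: |R|=0.7469
R=1: x+9/10x²=0 ⇒ x=−10/9=-1.1111; min R=1−1/(4·9/10)=0.7222>−1
Confirm numerically:
  x=-1.030: |R|=0.92481 <1
  x=-0.989: |R|=0.89131 <1
  x=-0.953: |R|=0.86439 <1
  x=-0.490: |R|=0.72609 <1
  x=-1.666: |R|=1.83200 >1
  x=-1.618: |R|=1.73813 >1
  x=-1.354: |R|=1.29598 >1
Stable set (-1.1111, 0).

z∈(-1.1111,0).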